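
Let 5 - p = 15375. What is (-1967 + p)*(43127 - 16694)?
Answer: -458268921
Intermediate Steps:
p = -15370 (p = 5 - 1*15375 = 5 - 15375 = -15370)
(-1967 + p)*(43127 - 16694) = (-1967 - 15370)*(43127 - 16694) = -17337*26433 = -458268921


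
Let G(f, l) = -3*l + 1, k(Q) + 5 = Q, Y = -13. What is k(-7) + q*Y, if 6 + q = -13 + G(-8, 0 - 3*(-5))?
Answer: 807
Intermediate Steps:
k(Q) = -5 + Q
G(f, l) = 1 - 3*l
q = -63 (q = -6 + (-13 + (1 - 3*(0 - 3*(-5)))) = -6 + (-13 + (1 - 3*(0 + 15))) = -6 + (-13 + (1 - 3*15)) = -6 + (-13 + (1 - 45)) = -6 + (-13 - 44) = -6 - 57 = -63)
k(-7) + q*Y = (-5 - 7) - 63*(-13) = -12 + 819 = 807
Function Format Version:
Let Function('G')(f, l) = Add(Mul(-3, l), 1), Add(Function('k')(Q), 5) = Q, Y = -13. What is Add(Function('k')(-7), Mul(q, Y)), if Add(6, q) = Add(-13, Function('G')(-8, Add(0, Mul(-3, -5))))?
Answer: 807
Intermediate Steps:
Function('k')(Q) = Add(-5, Q)
Function('G')(f, l) = Add(1, Mul(-3, l))
q = -63 (q = Add(-6, Add(-13, Add(1, Mul(-3, Add(0, Mul(-3, -5)))))) = Add(-6, Add(-13, Add(1, Mul(-3, Add(0, 15))))) = Add(-6, Add(-13, Add(1, Mul(-3, 15)))) = Add(-6, Add(-13, Add(1, -45))) = Add(-6, Add(-13, -44)) = Add(-6, -57) = -63)
Add(Function('k')(-7), Mul(q, Y)) = Add(Add(-5, -7), Mul(-63, -13)) = Add(-12, 819) = 807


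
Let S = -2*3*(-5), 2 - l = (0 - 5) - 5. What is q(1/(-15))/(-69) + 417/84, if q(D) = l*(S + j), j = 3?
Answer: -499/644 ≈ -0.77485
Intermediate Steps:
l = 12 (l = 2 - ((0 - 5) - 5) = 2 - (-5 - 5) = 2 - 1*(-10) = 2 + 10 = 12)
S = 30 (S = -6*(-5) = 30)
q(D) = 396 (q(D) = 12*(30 + 3) = 12*33 = 396)
q(1/(-15))/(-69) + 417/84 = 396/(-69) + 417/84 = 396*(-1/69) + 417*(1/84) = -132/23 + 139/28 = -499/644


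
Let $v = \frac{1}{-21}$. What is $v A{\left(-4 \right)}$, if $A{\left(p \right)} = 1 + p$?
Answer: $\frac{1}{7} \approx 0.14286$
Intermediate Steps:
$v = - \frac{1}{21} \approx -0.047619$
$v A{\left(-4 \right)} = - \frac{1 - 4}{21} = \left(- \frac{1}{21}\right) \left(-3\right) = \frac{1}{7}$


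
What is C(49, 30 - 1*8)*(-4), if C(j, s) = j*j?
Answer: -9604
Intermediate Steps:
C(j, s) = j²
C(49, 30 - 1*8)*(-4) = 49²*(-4) = 2401*(-4) = -9604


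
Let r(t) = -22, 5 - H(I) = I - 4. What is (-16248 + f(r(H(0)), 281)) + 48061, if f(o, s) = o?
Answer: 31791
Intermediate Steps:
H(I) = 9 - I (H(I) = 5 - (I - 4) = 5 - (-4 + I) = 5 + (4 - I) = 9 - I)
(-16248 + f(r(H(0)), 281)) + 48061 = (-16248 - 22) + 48061 = -16270 + 48061 = 31791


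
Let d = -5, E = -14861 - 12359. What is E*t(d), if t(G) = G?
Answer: 136100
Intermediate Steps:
E = -27220
E*t(d) = -27220*(-5) = 136100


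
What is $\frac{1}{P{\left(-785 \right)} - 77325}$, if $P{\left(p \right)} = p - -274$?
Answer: $- \frac{1}{77836} \approx -1.2848 \cdot 10^{-5}$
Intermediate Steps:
$P{\left(p \right)} = 274 + p$ ($P{\left(p \right)} = p + 274 = 274 + p$)
$\frac{1}{P{\left(-785 \right)} - 77325} = \frac{1}{\left(274 - 785\right) - 77325} = \frac{1}{-511 - 77325} = \frac{1}{-77836} = - \frac{1}{77836}$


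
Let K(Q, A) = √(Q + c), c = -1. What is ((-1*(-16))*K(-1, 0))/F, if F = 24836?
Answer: 4*I*√2/6209 ≈ 0.00091107*I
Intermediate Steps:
K(Q, A) = √(-1 + Q) (K(Q, A) = √(Q - 1) = √(-1 + Q))
((-1*(-16))*K(-1, 0))/F = ((-1*(-16))*√(-1 - 1))/24836 = (16*√(-2))*(1/24836) = (16*(I*√2))*(1/24836) = (16*I*√2)*(1/24836) = 4*I*√2/6209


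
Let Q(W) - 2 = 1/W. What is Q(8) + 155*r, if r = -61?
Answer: -75623/8 ≈ -9452.9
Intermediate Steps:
Q(W) = 2 + 1/W
Q(8) + 155*r = (2 + 1/8) + 155*(-61) = (2 + ⅛) - 9455 = 17/8 - 9455 = -75623/8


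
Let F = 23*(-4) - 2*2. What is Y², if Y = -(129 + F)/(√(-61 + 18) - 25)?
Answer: 316899/223112 + 27225*I*√43/223112 ≈ 1.4204 + 0.80016*I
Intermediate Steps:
F = -96 (F = -92 - 1*4 = -92 - 4 = -96)
Y = -33/(-25 + I*√43) (Y = -(129 - 96)/(√(-61 + 18) - 25) = -33/(√(-43) - 25) = -33/(I*√43 - 25) = -33/(-25 + I*√43) ≈ 1.235 + 0.32395*I)
Y² = (825/668 + 33*I*√43/668)²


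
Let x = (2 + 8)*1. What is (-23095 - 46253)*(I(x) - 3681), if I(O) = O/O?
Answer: 255200640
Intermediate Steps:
x = 10 (x = 10*1 = 10)
I(O) = 1
(-23095 - 46253)*(I(x) - 3681) = (-23095 - 46253)*(1 - 3681) = -69348*(-3680) = 255200640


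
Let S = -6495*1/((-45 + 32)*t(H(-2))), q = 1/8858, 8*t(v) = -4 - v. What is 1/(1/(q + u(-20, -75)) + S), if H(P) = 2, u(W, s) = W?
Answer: -2303067/1534312094 ≈ -0.0015010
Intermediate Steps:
t(v) = -½ - v/8 (t(v) = (-4 - v)/8 = -½ - v/8)
q = 1/8858 ≈ 0.00011289
S = -8660/13 (S = -6495*1/((-45 + 32)*(-½ - ⅛*2)) = -6495*(-1/(13*(-½ - ¼))) = -6495/((-13*(-¾))) = -6495/39/4 = -6495*4/39 = -8660/13 ≈ -666.15)
1/(1/(q + u(-20, -75)) + S) = 1/(1/(1/8858 - 20) - 8660/13) = 1/(1/(-177159/8858) - 8660/13) = 1/(-8858/177159 - 8660/13) = 1/(-1534312094/2303067) = -2303067/1534312094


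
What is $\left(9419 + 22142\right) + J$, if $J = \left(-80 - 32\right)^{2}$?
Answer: $44105$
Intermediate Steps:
$J = 12544$ ($J = \left(-112\right)^{2} = 12544$)
$\left(9419 + 22142\right) + J = \left(9419 + 22142\right) + 12544 = 31561 + 12544 = 44105$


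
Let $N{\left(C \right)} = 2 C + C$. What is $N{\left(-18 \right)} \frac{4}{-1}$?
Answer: $216$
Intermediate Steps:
$N{\left(C \right)} = 3 C$
$N{\left(-18 \right)} \frac{4}{-1} = 3 \left(-18\right) \frac{4}{-1} = - 54 \cdot 4 \left(-1\right) = \left(-54\right) \left(-4\right) = 216$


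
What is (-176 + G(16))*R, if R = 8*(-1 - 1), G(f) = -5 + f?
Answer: 2640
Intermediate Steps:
R = -16 (R = 8*(-2) = -16)
(-176 + G(16))*R = (-176 + (-5 + 16))*(-16) = (-176 + 11)*(-16) = -165*(-16) = 2640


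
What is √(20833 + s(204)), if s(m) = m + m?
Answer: √21241 ≈ 145.74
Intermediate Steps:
s(m) = 2*m
√(20833 + s(204)) = √(20833 + 2*204) = √(20833 + 408) = √21241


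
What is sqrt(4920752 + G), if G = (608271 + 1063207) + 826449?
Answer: sqrt(7418679) ≈ 2723.7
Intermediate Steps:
G = 2497927 (G = 1671478 + 826449 = 2497927)
sqrt(4920752 + G) = sqrt(4920752 + 2497927) = sqrt(7418679)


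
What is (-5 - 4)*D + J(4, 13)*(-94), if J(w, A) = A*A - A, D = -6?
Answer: -14610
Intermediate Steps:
J(w, A) = A² - A
(-5 - 4)*D + J(4, 13)*(-94) = (-5 - 4)*(-6) + (13*(-1 + 13))*(-94) = -9*(-6) + (13*12)*(-94) = 54 + 156*(-94) = 54 - 14664 = -14610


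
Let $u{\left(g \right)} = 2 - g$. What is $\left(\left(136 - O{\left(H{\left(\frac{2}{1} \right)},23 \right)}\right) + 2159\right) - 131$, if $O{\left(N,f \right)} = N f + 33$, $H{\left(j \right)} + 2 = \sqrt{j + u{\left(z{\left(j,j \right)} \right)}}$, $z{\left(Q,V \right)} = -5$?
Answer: $2108$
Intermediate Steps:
$H{\left(j \right)} = -2 + \sqrt{7 + j}$ ($H{\left(j \right)} = -2 + \sqrt{j + \left(2 - -5\right)} = -2 + \sqrt{j + \left(2 + 5\right)} = -2 + \sqrt{j + 7} = -2 + \sqrt{7 + j}$)
$O{\left(N,f \right)} = 33 + N f$
$\left(\left(136 - O{\left(H{\left(\frac{2}{1} \right)},23 \right)}\right) + 2159\right) - 131 = \left(\left(136 - \left(33 + \left(-2 + \sqrt{7 + \frac{2}{1}}\right) 23\right)\right) + 2159\right) - 131 = \left(\left(136 - \left(33 + \left(-2 + \sqrt{7 + 2 \cdot 1}\right) 23\right)\right) + 2159\right) - 131 = \left(\left(136 - \left(33 + \left(-2 + \sqrt{7 + 2}\right) 23\right)\right) + 2159\right) - 131 = \left(\left(136 - \left(33 + \left(-2 + \sqrt{9}\right) 23\right)\right) + 2159\right) - 131 = \left(\left(136 - \left(33 + \left(-2 + 3\right) 23\right)\right) + 2159\right) - 131 = \left(\left(136 - \left(33 + 1 \cdot 23\right)\right) + 2159\right) - 131 = \left(\left(136 - \left(33 + 23\right)\right) + 2159\right) - 131 = \left(\left(136 - 56\right) + 2159\right) - 131 = \left(80 + 2159\right) - 131 = 2239 - 131 = 2108$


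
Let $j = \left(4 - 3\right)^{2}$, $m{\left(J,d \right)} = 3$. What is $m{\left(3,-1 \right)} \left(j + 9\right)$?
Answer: $30$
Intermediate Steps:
$j = 1$ ($j = 1^{2} = 1$)
$m{\left(3,-1 \right)} \left(j + 9\right) = 3 \left(1 + 9\right) = 3 \cdot 10 = 30$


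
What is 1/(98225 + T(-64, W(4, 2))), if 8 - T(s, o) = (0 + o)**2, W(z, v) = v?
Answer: 1/98229 ≈ 1.0180e-5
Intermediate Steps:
T(s, o) = 8 - o**2 (T(s, o) = 8 - (0 + o)**2 = 8 - o**2)
1/(98225 + T(-64, W(4, 2))) = 1/(98225 + (8 - 1*2**2)) = 1/(98225 + (8 - 1*4)) = 1/(98225 + (8 - 4)) = 1/(98225 + 4) = 1/98229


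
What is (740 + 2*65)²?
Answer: 756900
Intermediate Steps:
(740 + 2*65)² = (740 + 130)² = 870² = 756900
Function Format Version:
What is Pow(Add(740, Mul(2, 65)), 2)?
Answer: 756900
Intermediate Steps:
Pow(Add(740, Mul(2, 65)), 2) = Pow(Add(740, 130), 2) = Pow(870, 2) = 756900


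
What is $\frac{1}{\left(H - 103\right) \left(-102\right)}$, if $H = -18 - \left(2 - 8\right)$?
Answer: $\frac{1}{11730} \approx 8.5252 \cdot 10^{-5}$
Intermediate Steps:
$H = -12$ ($H = -18 - \left(2 - 8\right) = -18 - -6 = -18 + 6 = -12$)
$\frac{1}{\left(H - 103\right) \left(-102\right)} = \frac{1}{\left(-12 - 103\right) \left(-102\right)} = \frac{1}{\left(-115\right) \left(-102\right)} = \frac{1}{11730}$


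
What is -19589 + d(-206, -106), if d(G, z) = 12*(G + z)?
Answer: -23333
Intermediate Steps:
d(G, z) = 12*G + 12*z
-19589 + d(-206, -106) = -19589 + (12*(-206) + 12*(-106)) = -19589 + (-2472 - 1272) = -19589 - 3744 = -23333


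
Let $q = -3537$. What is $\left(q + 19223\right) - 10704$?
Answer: $4982$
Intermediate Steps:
$\left(q + 19223\right) - 10704 = \left(-3537 + 19223\right) - 10704 = 15686 - 10704 = 4982$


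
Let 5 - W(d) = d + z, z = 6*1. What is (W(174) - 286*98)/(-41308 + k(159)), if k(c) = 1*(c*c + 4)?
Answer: 1343/763 ≈ 1.7602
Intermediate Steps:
z = 6
k(c) = 4 + c² (k(c) = 1*(c² + 4) = 1*(4 + c²) = 4 + c²)
W(d) = -1 - d (W(d) = 5 - (d + 6) = 5 - (6 + d) = 5 + (-6 - d) = -1 - d)
(W(174) - 286*98)/(-41308 + k(159)) = ((-1 - 1*174) - 286*98)/(-41308 + (4 + 159²)) = ((-1 - 174) - 28028)/(-41308 + (4 + 25281)) = (-175 - 28028)/(-41308 + 25285) = -28203/(-16023) = -28203*(-1/16023) = 1343/763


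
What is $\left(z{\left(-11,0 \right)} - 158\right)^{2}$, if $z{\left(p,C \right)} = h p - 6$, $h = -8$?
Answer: $5776$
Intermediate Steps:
$z{\left(p,C \right)} = -6 - 8 p$ ($z{\left(p,C \right)} = - 8 p - 6 = -6 - 8 p$)
$\left(z{\left(-11,0 \right)} - 158\right)^{2} = \left(\left(-6 - -88\right) - 158\right)^{2} = \left(\left(-6 + 88\right) - 158\right)^{2} = \left(82 - 158\right)^{2} = \left(-76\right)^{2} = 5776$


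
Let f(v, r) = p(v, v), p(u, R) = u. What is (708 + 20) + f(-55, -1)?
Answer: 673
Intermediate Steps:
f(v, r) = v
(708 + 20) + f(-55, -1) = (708 + 20) - 55 = 728 - 55 = 673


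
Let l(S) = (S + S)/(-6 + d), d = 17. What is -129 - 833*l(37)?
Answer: -63061/11 ≈ -5732.8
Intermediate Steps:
l(S) = 2*S/11 (l(S) = (S + S)/(-6 + 17) = (2*S)/11 = (2*S)*(1/11) = 2*S/11)
-129 - 833*l(37) = -129 - 1666*37/11 = -129 - 833*74/11 = -129 - 61642/11 = -63061/11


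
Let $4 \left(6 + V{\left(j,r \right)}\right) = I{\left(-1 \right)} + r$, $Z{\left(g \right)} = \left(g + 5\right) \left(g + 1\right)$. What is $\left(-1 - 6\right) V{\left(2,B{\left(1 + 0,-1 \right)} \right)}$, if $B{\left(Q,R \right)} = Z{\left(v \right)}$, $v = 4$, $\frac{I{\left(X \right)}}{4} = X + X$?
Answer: $- \frac{91}{4} \approx -22.75$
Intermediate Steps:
$I{\left(X \right)} = 8 X$ ($I{\left(X \right)} = 4 \left(X + X\right) = 4 \cdot 2 X = 8 X$)
$Z{\left(g \right)} = \left(1 + g\right) \left(5 + g\right)$ ($Z{\left(g \right)} = \left(5 + g\right) \left(1 + g\right) = \left(1 + g\right) \left(5 + g\right)$)
$B{\left(Q,R \right)} = 45$ ($B{\left(Q,R \right)} = 5 + 4^{2} + 6 \cdot 4 = 5 + 16 + 24 = 45$)
$V{\left(j,r \right)} = -8 + \frac{r}{4}$ ($V{\left(j,r \right)} = -6 + \frac{8 \left(-1\right) + r}{4} = -6 + \frac{-8 + r}{4} = -6 + \left(-2 + \frac{r}{4}\right) = -8 + \frac{r}{4}$)
$\left(-1 - 6\right) V{\left(2,B{\left(1 + 0,-1 \right)} \right)} = \left(-1 - 6\right) \left(-8 + \frac{1}{4} \cdot 45\right) = - 7 \left(-8 + \frac{45}{4}\right) = \left(-7\right) \frac{13}{4} = - \frac{91}{4}$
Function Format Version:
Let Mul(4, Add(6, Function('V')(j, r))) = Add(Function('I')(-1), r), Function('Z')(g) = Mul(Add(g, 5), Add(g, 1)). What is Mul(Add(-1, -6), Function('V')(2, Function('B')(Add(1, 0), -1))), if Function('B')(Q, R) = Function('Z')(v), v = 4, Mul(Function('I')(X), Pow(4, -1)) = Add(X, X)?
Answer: Rational(-91, 4) ≈ -22.750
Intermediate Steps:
Function('I')(X) = Mul(8, X) (Function('I')(X) = Mul(4, Add(X, X)) = Mul(4, Mul(2, X)) = Mul(8, X))
Function('Z')(g) = Mul(Add(1, g), Add(5, g)) (Function('Z')(g) = Mul(Add(5, g), Add(1, g)) = Mul(Add(1, g), Add(5, g)))
Function('B')(Q, R) = 45 (Function('B')(Q, R) = Add(5, Pow(4, 2), Mul(6, 4)) = Add(5, 16, 24) = 45)
Function('V')(j, r) = Add(-8, Mul(Rational(1, 4), r)) (Function('V')(j, r) = Add(-6, Mul(Rational(1, 4), Add(Mul(8, -1), r))) = Add(-6, Mul(Rational(1, 4), Add(-8, r))) = Add(-6, Add(-2, Mul(Rational(1, 4), r))) = Add(-8, Mul(Rational(1, 4), r)))
Mul(Add(-1, -6), Function('V')(2, Function('B')(Add(1, 0), -1))) = Mul(Add(-1, -6), Add(-8, Mul(Rational(1, 4), 45))) = Mul(-7, Add(-8, Rational(45, 4))) = Mul(-7, Rational(13, 4)) = Rational(-91, 4)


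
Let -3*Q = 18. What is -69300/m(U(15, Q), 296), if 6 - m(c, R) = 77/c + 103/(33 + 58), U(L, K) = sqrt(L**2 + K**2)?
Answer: -36457666245/106147 - 6628236615*sqrt(29)/106147 ≈ -6.7974e+5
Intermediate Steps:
Q = -6 (Q = -1/3*18 = -6)
U(L, K) = sqrt(K**2 + L**2)
m(c, R) = 443/91 - 77/c (m(c, R) = 6 - (77/c + 103/(33 + 58)) = 6 - (77/c + 103/91) = 6 - (103/91 + 77/c) = 6 + (-103/91 - 77/c) = 443/91 - 77/c)
-69300/m(U(15, Q), 296) = -69300/(443/91 - 77/sqrt((-6)**2 + 15**2)) = -69300/(443/91 - 77/sqrt(36 + 225)) = -69300/(443/91 - 77*sqrt(29)/87)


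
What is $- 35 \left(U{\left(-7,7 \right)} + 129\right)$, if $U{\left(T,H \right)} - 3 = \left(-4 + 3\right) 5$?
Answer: $-4445$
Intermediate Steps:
$U{\left(T,H \right)} = -2$ ($U{\left(T,H \right)} = 3 + \left(-4 + 3\right) 5 = 3 - 5 = -2$)
$- 35 \left(U{\left(-7,7 \right)} + 129\right) = - 35 \left(-2 + 129\right) = \left(-35\right) 127 = -4445$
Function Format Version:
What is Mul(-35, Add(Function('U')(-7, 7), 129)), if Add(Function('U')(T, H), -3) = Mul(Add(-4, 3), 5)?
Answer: -4445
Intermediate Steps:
Function('U')(T, H) = -2 (Function('U')(T, H) = Add(3, Mul(Add(-4, 3), 5)) = Add(3, Mul(-1, 5)) = Add(3, -5) = -2)
Mul(-35, Add(Function('U')(-7, 7), 129)) = Mul(-35, Add(-2, 129)) = Mul(-35, 127) = -4445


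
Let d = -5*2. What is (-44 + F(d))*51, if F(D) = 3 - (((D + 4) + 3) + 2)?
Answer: -2040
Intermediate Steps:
d = -10
F(D) = -6 - D (F(D) = 3 - (((4 + D) + 3) + 2) = 3 - ((7 + D) + 2) = 3 - (9 + D) = 3 + (-9 - D) = -6 - D)
(-44 + F(d))*51 = (-44 + (-6 - 1*(-10)))*51 = (-44 + (-6 + 10))*51 = (-44 + 4)*51 = -40*51 = -2040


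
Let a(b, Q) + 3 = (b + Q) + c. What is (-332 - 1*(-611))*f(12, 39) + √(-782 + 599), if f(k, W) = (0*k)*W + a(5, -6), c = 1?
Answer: -837 + I*√183 ≈ -837.0 + 13.528*I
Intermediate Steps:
a(b, Q) = -2 + Q + b (a(b, Q) = -3 + ((b + Q) + 1) = -3 + ((Q + b) + 1) = -3 + (1 + Q + b) = -2 + Q + b)
f(k, W) = -3 (f(k, W) = (0*k)*W + (-2 - 6 + 5) = 0*W - 3 = 0 - 3 = -3)
(-332 - 1*(-611))*f(12, 39) + √(-782 + 599) = (-332 - 1*(-611))*(-3) + √(-782 + 599) = (-332 + 611)*(-3) + √(-183) = 279*(-3) + I*√183 = -837 + I*√183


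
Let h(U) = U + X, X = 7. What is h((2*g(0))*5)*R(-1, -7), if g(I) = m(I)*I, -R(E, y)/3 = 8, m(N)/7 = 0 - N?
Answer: -168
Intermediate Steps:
m(N) = -7*N (m(N) = 7*(0 - N) = 7*(-N) = -7*N)
R(E, y) = -24 (R(E, y) = -3*8 = -24)
g(I) = -7*I² (g(I) = (-7*I)*I = -7*I²)
h(U) = 7 + U (h(U) = U + 7 = 7 + U)
h((2*g(0))*5)*R(-1, -7) = (7 + (2*(-7*0²))*5)*(-24) = (7 + (2*(-7*0))*5)*(-24) = (7 + (2*0)*5)*(-24) = (7 + 0*5)*(-24) = (7 + 0)*(-24) = 7*(-24) = -168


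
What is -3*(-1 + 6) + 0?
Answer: -15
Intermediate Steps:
-3*(-1 + 6) + 0 = -3*5 + 0 = -15 + 0 = -15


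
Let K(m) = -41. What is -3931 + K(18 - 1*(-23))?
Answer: -3972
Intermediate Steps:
-3931 + K(18 - 1*(-23)) = -3931 - 41 = -3972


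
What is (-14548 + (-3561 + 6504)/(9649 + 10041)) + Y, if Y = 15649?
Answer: 21681633/19690 ≈ 1101.1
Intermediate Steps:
(-14548 + (-3561 + 6504)/(9649 + 10041)) + Y = (-14548 + (-3561 + 6504)/(9649 + 10041)) + 15649 = (-14548 + 2943/19690) + 15649 = -286447177/19690 + 15649 = 21681633/19690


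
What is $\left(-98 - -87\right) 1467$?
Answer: $-16137$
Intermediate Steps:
$\left(-98 - -87\right) 1467 = \left(-98 + 87\right) 1467 = \left(-11\right) 1467 = -16137$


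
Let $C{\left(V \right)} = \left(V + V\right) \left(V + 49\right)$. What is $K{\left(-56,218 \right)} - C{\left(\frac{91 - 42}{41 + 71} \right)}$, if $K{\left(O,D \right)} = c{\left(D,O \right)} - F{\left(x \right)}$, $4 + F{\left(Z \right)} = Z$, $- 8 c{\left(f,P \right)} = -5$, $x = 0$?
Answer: $- \frac{4945}{128} \approx -38.633$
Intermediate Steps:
$c{\left(f,P \right)} = \frac{5}{8}$ ($c{\left(f,P \right)} = \left(- \frac{1}{8}\right) \left(-5\right) = \frac{5}{8}$)
$F{\left(Z \right)} = -4 + Z$
$C{\left(V \right)} = 2 V \left(49 + V\right)$
$K{\left(O,D \right)} = \frac{37}{8}$ ($K{\left(O,D \right)} = \frac{5}{8} - \left(-4 + 0\right) = \frac{5}{8} - -4 = \frac{5}{8} + 4 = \frac{37}{8}$)
$K{\left(-56,218 \right)} - C{\left(\frac{91 - 42}{41 + 71} \right)} = \frac{37}{8} - 2 \frac{91 - 42}{41 + 71} \left(49 + \frac{91 - 42}{41 + 71}\right) = \frac{37}{8} - 2 \cdot \frac{49}{112} \left(49 + \frac{49}{112}\right) = \frac{37}{8} - 2 \cdot 49 \cdot \frac{1}{112} \left(49 + 49 \cdot \frac{1}{112}\right) = \frac{37}{8} - 2 \cdot \frac{7}{16} \left(49 + \frac{7}{16}\right) = \frac{37}{8} - 2 \cdot \frac{7}{16} \cdot \frac{791}{16} = \frac{37}{8} - \frac{5537}{128} = - \frac{4945}{128}$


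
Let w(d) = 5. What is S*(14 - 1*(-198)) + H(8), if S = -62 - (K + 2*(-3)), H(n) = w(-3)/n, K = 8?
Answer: -108539/8 ≈ -13567.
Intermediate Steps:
H(n) = 5/n
S = -64 (S = -62 - (8 + 2*(-3)) = -62 - (8 - 6) = -62 - 1*2 = -62 - 2 = -64)
S*(14 - 1*(-198)) + H(8) = -64*(14 - 1*(-198)) + 5/8 = -64*(14 + 198) + 5*(⅛) = -64*212 + 5/8 = -13568 + 5/8 = -108539/8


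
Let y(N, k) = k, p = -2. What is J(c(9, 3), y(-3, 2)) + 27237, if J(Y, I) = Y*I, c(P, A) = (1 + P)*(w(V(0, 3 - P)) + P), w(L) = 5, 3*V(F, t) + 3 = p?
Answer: 27517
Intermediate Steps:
V(F, t) = -5/3 (V(F, t) = -1 + (⅓)*(-2) = -1 - ⅔ = -5/3)
c(P, A) = (1 + P)*(5 + P)
J(Y, I) = I*Y
J(c(9, 3), y(-3, 2)) + 27237 = 2*(5 + 9² + 6*9) + 27237 = 2*(5 + 81 + 54) + 27237 = 2*140 + 27237 = 280 + 27237 = 27517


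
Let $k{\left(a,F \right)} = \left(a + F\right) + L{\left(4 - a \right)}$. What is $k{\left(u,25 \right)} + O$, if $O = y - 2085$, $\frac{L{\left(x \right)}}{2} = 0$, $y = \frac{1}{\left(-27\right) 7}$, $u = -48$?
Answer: $- \frac{398413}{189} \approx -2108.0$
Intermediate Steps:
$y = - \frac{1}{189}$ ($y = \frac{1}{-189} = - \frac{1}{189} \approx -0.005291$)
$L{\left(x \right)} = 0$ ($L{\left(x \right)} = 2 \cdot 0 = 0$)
$k{\left(a,F \right)} = F + a$ ($k{\left(a,F \right)} = \left(a + F\right) + 0 = \left(F + a\right) + 0 = F + a$)
$O = - \frac{394066}{189}$ ($O = - \frac{1}{189} - 2085 = - \frac{394066}{189} \approx -2085.0$)
$k{\left(u,25 \right)} + O = \left(25 - 48\right) - \frac{394066}{189} = -23 - \frac{394066}{189} = - \frac{398413}{189}$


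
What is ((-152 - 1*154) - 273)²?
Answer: 335241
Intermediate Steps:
((-152 - 1*154) - 273)² = ((-152 - 154) - 273)² = (-306 - 273)² = (-579)² = 335241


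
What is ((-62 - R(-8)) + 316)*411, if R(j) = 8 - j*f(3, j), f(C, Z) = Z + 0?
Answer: 127410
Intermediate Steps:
f(C, Z) = Z
R(j) = 8 - j² (R(j) = 8 - j*j = 8 - j²)
((-62 - R(-8)) + 316)*411 = ((-62 - (8 - 1*(-8)²)) + 316)*411 = ((-62 - (8 - 1*64)) + 316)*411 = ((-62 - (8 - 64)) + 316)*411 = ((-62 - 1*(-56)) + 316)*411 = ((-62 + 56) + 316)*411 = (-6 + 316)*411 = 310*411 = 127410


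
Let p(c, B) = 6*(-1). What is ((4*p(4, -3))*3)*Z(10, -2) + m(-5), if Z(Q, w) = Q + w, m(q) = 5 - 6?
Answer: -577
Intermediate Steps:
p(c, B) = -6
m(q) = -1
((4*p(4, -3))*3)*Z(10, -2) + m(-5) = ((4*(-6))*3)*(10 - 2) - 1 = -24*3*8 - 1 = -72*8 - 1 = -576 - 1 = -577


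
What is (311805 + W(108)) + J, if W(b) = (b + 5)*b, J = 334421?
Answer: 658430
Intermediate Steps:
W(b) = b*(5 + b) (W(b) = (5 + b)*b = b*(5 + b))
(311805 + W(108)) + J = (311805 + 108*(5 + 108)) + 334421 = (311805 + 108*113) + 334421 = (311805 + 12204) + 334421 = 324009 + 334421 = 658430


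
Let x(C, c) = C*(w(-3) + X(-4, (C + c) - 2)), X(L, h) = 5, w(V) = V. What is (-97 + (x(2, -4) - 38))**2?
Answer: 17161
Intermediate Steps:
x(C, c) = 2*C (x(C, c) = C*(-3 + 5) = C*2 = 2*C)
(-97 + (x(2, -4) - 38))**2 = (-97 + (2*2 - 38))**2 = (-97 + (4 - 38))**2 = (-97 - 34)**2 = (-131)**2 = 17161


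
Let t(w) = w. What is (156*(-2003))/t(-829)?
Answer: 312468/829 ≈ 376.92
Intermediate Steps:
(156*(-2003))/t(-829) = (156*(-2003))/(-829) = -312468*(-1/829) = 312468/829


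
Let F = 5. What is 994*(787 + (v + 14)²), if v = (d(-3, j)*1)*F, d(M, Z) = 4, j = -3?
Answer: 1931342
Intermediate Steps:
v = 20 (v = (4*1)*5 = 4*5 = 20)
994*(787 + (v + 14)²) = 994*(787 + (20 + 14)²) = 994*(787 + 34²) = 994*(787 + 1156) = 994*1943 = 1931342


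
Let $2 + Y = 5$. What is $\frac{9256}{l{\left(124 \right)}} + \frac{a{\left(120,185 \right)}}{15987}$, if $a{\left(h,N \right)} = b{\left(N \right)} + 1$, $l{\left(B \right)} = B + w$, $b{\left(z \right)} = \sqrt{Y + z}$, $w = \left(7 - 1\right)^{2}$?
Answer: $\frac{18496979}{319740} + \frac{2 \sqrt{47}}{15987} \approx 57.851$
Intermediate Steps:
$Y = 3$ ($Y = -2 + 5 = 3$)
$w = 36$ ($w = 6^{2} = 36$)
$b{\left(z \right)} = \sqrt{3 + z}$
$l{\left(B \right)} = 36 + B$ ($l{\left(B \right)} = B + 36 = 36 + B$)
$a{\left(h,N \right)} = 1 + \sqrt{3 + N}$ ($a{\left(h,N \right)} = \sqrt{3 + N} + 1 = 1 + \sqrt{3 + N}$)
$\frac{9256}{l{\left(124 \right)}} + \frac{a{\left(120,185 \right)}}{15987} = \frac{9256}{36 + 124} + \frac{1 + \sqrt{3 + 185}}{15987} = \frac{9256}{160} + \left(1 + \sqrt{188}\right) \frac{1}{15987} = 9256 \cdot \frac{1}{160} + \left(1 + 2 \sqrt{47}\right) \frac{1}{15987} = \frac{1157}{20} + \left(\frac{1}{15987} + \frac{2 \sqrt{47}}{15987}\right) = \frac{18496979}{319740} + \frac{2 \sqrt{47}}{15987}$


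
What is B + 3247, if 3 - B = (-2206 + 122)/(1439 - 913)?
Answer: 855792/263 ≈ 3254.0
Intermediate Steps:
B = 1831/263 (B = 3 - (-2206 + 122)/(1439 - 913) = 3 - (-2084)/526 = 3 - 1*(-1042/263) = 3 + 1042/263 = 1831/263 ≈ 6.9620)
B + 3247 = 1831/263 + 3247 = 855792/263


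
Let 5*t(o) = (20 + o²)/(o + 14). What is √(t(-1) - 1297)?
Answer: 2*I*√1369615/65 ≈ 36.009*I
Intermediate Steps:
t(o) = (20 + o²)/(5*(14 + o)) (t(o) = ((20 + o²)/(o + 14))/5 = ((20 + o²)/(14 + o))/5 = (20 + o²)/(5*(14 + o)))
√(t(-1) - 1297) = √((20 + (-1)²)/(5*(14 - 1)) - 1297) = √((⅕)*(20 + 1)/13 - 1297) = √((⅕)*(1/13)*21 - 1297) = √(21/65 - 1297) = √(-84284/65) = 2*I*√1369615/65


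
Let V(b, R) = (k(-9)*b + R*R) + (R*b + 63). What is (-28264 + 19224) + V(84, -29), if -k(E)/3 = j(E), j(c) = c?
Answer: -8304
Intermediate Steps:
k(E) = -3*E
V(b, R) = 63 + R² + 27*b + R*b (V(b, R) = ((-3*(-9))*b + R*R) + (R*b + 63) = (27*b + R²) + (63 + R*b) = (R² + 27*b) + (63 + R*b) = 63 + R² + 27*b + R*b)
(-28264 + 19224) + V(84, -29) = (-28264 + 19224) + (63 + (-29)² + 27*84 - 29*84) = -9040 + (63 + 841 + 2268 - 2436) = -9040 + 736 = -8304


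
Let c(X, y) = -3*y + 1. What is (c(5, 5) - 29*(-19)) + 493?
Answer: 1030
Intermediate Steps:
c(X, y) = 1 - 3*y
(c(5, 5) - 29*(-19)) + 493 = ((1 - 3*5) - 29*(-19)) + 493 = ((1 - 15) + 551) + 493 = (-14 + 551) + 493 = 537 + 493 = 1030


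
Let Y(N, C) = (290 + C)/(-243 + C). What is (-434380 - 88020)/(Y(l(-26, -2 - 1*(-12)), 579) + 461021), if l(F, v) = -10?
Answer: -7021056/6196157 ≈ -1.1331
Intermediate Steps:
Y(N, C) = (290 + C)/(-243 + C)
(-434380 - 88020)/(Y(l(-26, -2 - 1*(-12)), 579) + 461021) = (-434380 - 88020)/((290 + 579)/(-243 + 579) + 461021) = -522400/(869/336 + 461021) = -522400/154903925/336 = -522400*336/154903925 = -7021056/6196157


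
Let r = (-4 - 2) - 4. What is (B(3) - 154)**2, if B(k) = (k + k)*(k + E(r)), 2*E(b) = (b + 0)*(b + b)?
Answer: 215296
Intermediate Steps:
r = -10 (r = -6 - 4 = -10)
E(b) = b**2 (E(b) = ((b + 0)*(b + b))/2 = (b*(2*b))/2 = (2*b**2)/2 = b**2)
B(k) = 2*k*(100 + k) (B(k) = (k + k)*(k + (-10)**2) = (2*k)*(k + 100) = (2*k)*(100 + k) = 2*k*(100 + k))
(B(3) - 154)**2 = (2*3*(100 + 3) - 154)**2 = (2*3*103 - 154)**2 = (618 - 154)**2 = 464**2 = 215296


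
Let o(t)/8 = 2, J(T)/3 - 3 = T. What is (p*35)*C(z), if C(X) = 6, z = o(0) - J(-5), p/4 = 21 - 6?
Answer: 12600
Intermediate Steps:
J(T) = 9 + 3*T
p = 60 (p = 4*(21 - 6) = 4*15 = 60)
o(t) = 16 (o(t) = 8*2 = 16)
z = 22 (z = 16 - (9 + 3*(-5)) = 16 - (9 - 15) = 16 - 1*(-6) = 16 + 6 = 22)
(p*35)*C(z) = (60*35)*6 = 2100*6 = 12600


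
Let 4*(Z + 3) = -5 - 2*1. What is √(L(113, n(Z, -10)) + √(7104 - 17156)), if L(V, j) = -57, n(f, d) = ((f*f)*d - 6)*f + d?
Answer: √(-57 + 2*I*√2513) ≈ 5.4005 + 9.2825*I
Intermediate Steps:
Z = -19/4 (Z = -3 + (-5 - 2*1)/4 = -3 + (-5 - 2)/4 = -3 + (¼)*(-7) = -3 - 7/4 = -19/4 ≈ -4.7500)
n(f, d) = d + f*(-6 + d*f²) (n(f, d) = (f²*d - 6)*f + d = (d*f² - 6)*f + d = (-6 + d*f²)*f + d = f*(-6 + d*f²) + d = d + f*(-6 + d*f²))
√(L(113, n(Z, -10)) + √(7104 - 17156)) = √(-57 + √(7104 - 17156)) = √(-57 + √(-10052)) = √(-57 + 2*I*√2513)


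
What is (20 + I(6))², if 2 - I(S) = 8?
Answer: 196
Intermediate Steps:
I(S) = -6 (I(S) = 2 - 1*8 = 2 - 8 = -6)
(20 + I(6))² = (20 - 6)² = 14² = 196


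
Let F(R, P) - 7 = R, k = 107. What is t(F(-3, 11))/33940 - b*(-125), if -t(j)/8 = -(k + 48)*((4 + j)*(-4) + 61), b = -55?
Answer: -11665077/1697 ≈ -6873.9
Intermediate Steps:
F(R, P) = 7 + R
t(j) = 55800 - 4960*j (t(j) = -(-8)*(107 + 48)*((4 + j)*(-4) + 61) = -(-8)*155*((-16 - 4*j) + 61) = -(-8)*155*(45 - 4*j) = -(-8)*(6975 - 620*j) = -8*(-6975 + 620*j) = 55800 - 4960*j)
t(F(-3, 11))/33940 - b*(-125) = (55800 - 4960*(7 - 3))/33940 - (-55)*(-125) = (55800 - 4960*4)*(1/33940) - 1*6875 = (55800 - 19840)*(1/33940) - 6875 = 35960*(1/33940) - 6875 = 1798/1697 - 6875 = -11665077/1697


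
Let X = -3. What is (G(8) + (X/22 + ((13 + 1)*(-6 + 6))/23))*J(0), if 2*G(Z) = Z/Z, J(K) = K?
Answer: 0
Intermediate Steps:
G(Z) = ½ (G(Z) = (Z/Z)/2 = (½)*1 = ½)
(G(8) + (X/22 + ((13 + 1)*(-6 + 6))/23))*J(0) = (½ + (-3/22 + ((13 + 1)*(-6 + 6))/23))*0 = (½ + (-3*1/22 + (14*0)*(1/23)))*0 = (½ + (-3/22 + 0*(1/23)))*0 = (½ + (-3/22 + 0))*0 = (½ - 3/22)*0 = (4/11)*0 = 0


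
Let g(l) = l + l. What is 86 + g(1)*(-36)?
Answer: 14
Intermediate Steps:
g(l) = 2*l
86 + g(1)*(-36) = 86 + (2*1)*(-36) = 86 + 2*(-36) = 86 - 72 = 14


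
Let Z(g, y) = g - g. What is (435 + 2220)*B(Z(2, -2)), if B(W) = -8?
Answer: -21240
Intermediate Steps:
Z(g, y) = 0
(435 + 2220)*B(Z(2, -2)) = (435 + 2220)*(-8) = 2655*(-8) = -21240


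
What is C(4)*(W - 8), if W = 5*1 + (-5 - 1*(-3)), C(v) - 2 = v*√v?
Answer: -50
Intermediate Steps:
C(v) = 2 + v^(3/2) (C(v) = 2 + v*√v = 2 + v^(3/2))
W = 3 (W = 5 + (-5 + 3) = 5 - 2 = 3)
C(4)*(W - 8) = (2 + 4^(3/2))*(3 - 8) = (2 + 8)*(-5) = 10*(-5) = -50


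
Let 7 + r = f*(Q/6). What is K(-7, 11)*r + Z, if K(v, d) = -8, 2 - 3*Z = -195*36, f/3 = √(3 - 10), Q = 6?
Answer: 7190/3 - 24*I*√7 ≈ 2396.7 - 63.498*I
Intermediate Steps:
f = 3*I*√7 (f = 3*√(3 - 10) = 3*√(-7) = 3*(I*√7) = 3*I*√7 ≈ 7.9373*I)
Z = 7022/3 (Z = ⅔ - (-65)*36 = ⅔ - ⅓*(-7020) = ⅔ + 2340 = 7022/3 ≈ 2340.7)
r = -7 + 3*I*√7 (r = -7 + (3*I*√7)*(6/6) = -7 + (3*I*√7)*(6*(⅙)) = -7 + (3*I*√7)*1 = -7 + 3*I*√7 ≈ -7.0 + 7.9373*I)
K(-7, 11)*r + Z = -8*(-7 + 3*I*√7) + 7022/3 = (56 - 24*I*√7) + 7022/3 = 7190/3 - 24*I*√7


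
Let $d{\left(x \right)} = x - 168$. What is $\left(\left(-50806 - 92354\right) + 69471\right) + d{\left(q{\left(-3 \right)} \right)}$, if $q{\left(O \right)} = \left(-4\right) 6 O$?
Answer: $-73785$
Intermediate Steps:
$q{\left(O \right)} = - 24 O$
$d{\left(x \right)} = -168 + x$ ($d{\left(x \right)} = x - 168 = -168 + x$)
$\left(\left(-50806 - 92354\right) + 69471\right) + d{\left(q{\left(-3 \right)} \right)} = \left(\left(-50806 - 92354\right) + 69471\right) - 96 = \left(\left(-50806 - 92354\right) + 69471\right) + \left(-168 + 72\right) = \left(-143160 + 69471\right) - 96 = -73689 - 96 = -73785$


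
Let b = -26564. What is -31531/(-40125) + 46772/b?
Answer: -259784254/266470125 ≈ -0.97491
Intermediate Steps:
-31531/(-40125) + 46772/b = -31531/(-40125) + 46772/(-26564) = -31531*(-1/40125) + 46772*(-1/26564) = 31531/40125 - 11693/6641 = -259784254/266470125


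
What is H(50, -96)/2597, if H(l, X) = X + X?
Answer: -192/2597 ≈ -0.073931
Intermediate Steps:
H(l, X) = 2*X
H(50, -96)/2597 = (2*(-96))/2597 = -192*1/2597 = -192/2597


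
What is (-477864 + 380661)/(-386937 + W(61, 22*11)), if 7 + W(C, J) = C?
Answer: 32401/128961 ≈ 0.25125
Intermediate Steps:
W(C, J) = -7 + C
(-477864 + 380661)/(-386937 + W(61, 22*11)) = (-477864 + 380661)/(-386937 + (-7 + 61)) = -97203/(-386937 + 54) = -97203/(-386883) = -97203*(-1/386883) = 32401/128961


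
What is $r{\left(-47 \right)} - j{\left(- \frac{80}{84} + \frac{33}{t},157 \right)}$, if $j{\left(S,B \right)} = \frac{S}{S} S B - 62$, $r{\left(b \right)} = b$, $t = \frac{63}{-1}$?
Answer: $\frac{5182}{21} \approx 246.76$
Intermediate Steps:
$t = -63$ ($t = 63 \left(-1\right) = -63$)
$j{\left(S,B \right)} = -62 + B S$ ($j{\left(S,B \right)} = 1 S B - 62 = S B - 62 = B S - 62 = -62 + B S$)
$r{\left(-47 \right)} - j{\left(- \frac{80}{84} + \frac{33}{t},157 \right)} = -47 - \left(-62 + 157 \left(- \frac{80}{84} + \frac{33}{-63}\right)\right) = -47 - \left(-62 + 157 \left(\left(-80\right) \frac{1}{84} + 33 \left(- \frac{1}{63}\right)\right)\right) = -47 - \left(-62 + 157 \left(- \frac{20}{21} - \frac{11}{21}\right)\right) = -47 - \left(-62 + 157 \left(- \frac{31}{21}\right)\right) = -47 - \left(-62 - \frac{4867}{21}\right) = -47 - - \frac{6169}{21} = -47 + \frac{6169}{21} = \frac{5182}{21}$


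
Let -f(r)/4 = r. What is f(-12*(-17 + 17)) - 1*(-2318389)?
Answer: 2318389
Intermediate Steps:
f(r) = -4*r
f(-12*(-17 + 17)) - 1*(-2318389) = -(-48)*(-17 + 17) - 1*(-2318389) = -(-48)*0 + 2318389 = -4*0 + 2318389 = 0 + 2318389 = 2318389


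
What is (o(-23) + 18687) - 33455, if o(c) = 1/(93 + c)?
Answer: -1033759/70 ≈ -14768.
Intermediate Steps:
(o(-23) + 18687) - 33455 = (1/(93 - 23) + 18687) - 33455 = (1/70 + 18687) - 33455 = 1308091/70 - 33455 = -1033759/70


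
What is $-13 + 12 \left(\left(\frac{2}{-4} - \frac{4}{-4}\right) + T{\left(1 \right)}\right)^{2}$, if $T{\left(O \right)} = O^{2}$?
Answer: $14$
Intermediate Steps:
$-13 + 12 \left(\left(\frac{2}{-4} - \frac{4}{-4}\right) + T{\left(1 \right)}\right)^{2} = -13 + 12 \left(\left(\frac{2}{-4} - \frac{4}{-4}\right) + 1^{2}\right)^{2} = -13 + 12 \left(\left(2 \left(- \frac{1}{4}\right) - -1\right) + 1\right)^{2} = -13 + 12 \left(\left(- \frac{1}{2} + 1\right) + 1\right)^{2} = -13 + 12 \left(\frac{1}{2} + 1\right)^{2} = -13 + 12 \left(\frac{3}{2}\right)^{2} = -13 + 12 \cdot \frac{9}{4} = -13 + 27 = 14$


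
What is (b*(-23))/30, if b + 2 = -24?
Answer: 299/15 ≈ 19.933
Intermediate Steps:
b = -26 (b = -2 - 24 = -26)
(b*(-23))/30 = -26*(-23)/30 = 598*(1/30) = 299/15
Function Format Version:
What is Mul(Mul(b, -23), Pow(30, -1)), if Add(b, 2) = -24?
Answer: Rational(299, 15) ≈ 19.933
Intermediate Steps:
b = -26 (b = Add(-2, -24) = -26)
Mul(Mul(b, -23), Pow(30, -1)) = Mul(Mul(-26, -23), Pow(30, -1)) = Mul(598, Rational(1, 30)) = Rational(299, 15)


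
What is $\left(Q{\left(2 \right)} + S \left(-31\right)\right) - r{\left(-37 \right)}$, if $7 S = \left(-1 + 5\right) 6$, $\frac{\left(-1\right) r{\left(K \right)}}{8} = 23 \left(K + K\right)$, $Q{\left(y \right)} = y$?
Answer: $- \frac{96042}{7} \approx -13720.0$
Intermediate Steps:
$r{\left(K \right)} = - 368 K$ ($r{\left(K \right)} = - 8 \cdot 23 \left(K + K\right) = - 8 \cdot 23 \cdot 2 K = - 8 \cdot 46 K = - 368 K$)
$S = \frac{24}{7}$ ($S = \frac{\left(-1 + 5\right) 6}{7} = \frac{4 \cdot 6}{7} = \frac{1}{7} \cdot 24 = \frac{24}{7} \approx 3.4286$)
$\left(Q{\left(2 \right)} + S \left(-31\right)\right) - r{\left(-37 \right)} = \left(2 + \frac{24}{7} \left(-31\right)\right) - \left(-368\right) \left(-37\right) = \left(2 - \frac{744}{7}\right) - 13616 = - \frac{730}{7} - 13616 = - \frac{96042}{7}$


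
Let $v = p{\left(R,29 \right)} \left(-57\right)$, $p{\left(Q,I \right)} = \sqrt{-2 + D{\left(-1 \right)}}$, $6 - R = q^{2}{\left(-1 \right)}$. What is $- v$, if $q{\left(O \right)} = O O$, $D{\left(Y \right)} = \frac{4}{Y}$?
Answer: $57 i \sqrt{6} \approx 139.62 i$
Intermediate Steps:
$q{\left(O \right)} = O^{2}$
$R = 5$ ($R = 6 - \left(\left(-1\right)^{2}\right)^{2} = 6 - 1^{2} = 6 - 1 = 5$)
$p{\left(Q,I \right)} = i \sqrt{6}$ ($p{\left(Q,I \right)} = \sqrt{-2 + \frac{4}{-1}} = \sqrt{-2 + 4 \left(-1\right)} = \sqrt{-2 - 4} = \sqrt{-6} = i \sqrt{6}$)
$v = - 57 i \sqrt{6}$ ($v = i \sqrt{6} \left(-57\right) = - 57 i \sqrt{6} \approx - 139.62 i$)
$- v = - \left(-57\right) i \sqrt{6} = 57 i \sqrt{6}$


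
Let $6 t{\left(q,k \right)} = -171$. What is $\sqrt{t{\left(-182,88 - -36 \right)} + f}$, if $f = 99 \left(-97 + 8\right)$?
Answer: $\frac{i \sqrt{35358}}{2} \approx 94.019 i$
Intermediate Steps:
$t{\left(q,k \right)} = - \frac{57}{2}$ ($t{\left(q,k \right)} = \frac{1}{6} \left(-171\right) = - \frac{57}{2}$)
$f = -8811$ ($f = 99 \left(-89\right) = -8811$)
$\sqrt{t{\left(-182,88 - -36 \right)} + f} = \sqrt{- \frac{57}{2} - 8811} = \sqrt{- \frac{17679}{2}} = \frac{i \sqrt{35358}}{2}$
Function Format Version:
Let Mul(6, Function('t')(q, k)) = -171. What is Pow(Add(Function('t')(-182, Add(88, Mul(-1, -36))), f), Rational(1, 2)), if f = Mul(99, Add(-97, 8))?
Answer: Mul(Rational(1, 2), I, Pow(35358, Rational(1, 2))) ≈ Mul(94.019, I)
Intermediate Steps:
Function('t')(q, k) = Rational(-57, 2) (Function('t')(q, k) = Mul(Rational(1, 6), -171) = Rational(-57, 2))
f = -8811 (f = Mul(99, -89) = -8811)
Pow(Add(Function('t')(-182, Add(88, Mul(-1, -36))), f), Rational(1, 2)) = Pow(Add(Rational(-57, 2), -8811), Rational(1, 2)) = Pow(Rational(-17679, 2), Rational(1, 2)) = Mul(Rational(1, 2), I, Pow(35358, Rational(1, 2)))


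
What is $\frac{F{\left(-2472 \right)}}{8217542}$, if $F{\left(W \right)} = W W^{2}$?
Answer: $- \frac{7552929024}{4108771} \approx -1838.2$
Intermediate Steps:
$F{\left(W \right)} = W^{3}$
$\frac{F{\left(-2472 \right)}}{8217542} = \frac{\left(-2472\right)^{3}}{8217542} = \left(-15105858048\right) \frac{1}{8217542} = - \frac{7552929024}{4108771}$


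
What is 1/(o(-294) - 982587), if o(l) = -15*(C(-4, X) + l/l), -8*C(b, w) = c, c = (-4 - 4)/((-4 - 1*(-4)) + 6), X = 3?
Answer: -2/1965209 ≈ -1.0177e-6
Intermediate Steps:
c = -4/3 (c = -8/((-4 + 4) + 6) = -8/(0 + 6) = -8/6 = -8*⅙ = -4/3 ≈ -1.3333)
C(b, w) = ⅙ (C(b, w) = -⅛*(-4/3) = ⅙)
o(l) = -35/2 (o(l) = -15*(⅙ + l/l) = -15*(⅙ + 1) = -15*7/6 = -35/2)
1/(o(-294) - 982587) = 1/(-35/2 - 982587) = 1/(-1965209/2) = -2/1965209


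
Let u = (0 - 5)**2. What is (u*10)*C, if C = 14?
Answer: 3500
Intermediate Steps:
u = 25 (u = (-5)**2 = 25)
(u*10)*C = (25*10)*14 = 250*14 = 3500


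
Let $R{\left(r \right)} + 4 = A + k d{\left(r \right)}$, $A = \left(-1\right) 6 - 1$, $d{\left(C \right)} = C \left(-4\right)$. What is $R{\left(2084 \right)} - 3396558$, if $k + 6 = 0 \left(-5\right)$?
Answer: $-3346553$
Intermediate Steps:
$d{\left(C \right)} = - 4 C$
$A = -7$ ($A = -6 - 1 = -7$)
$k = -6$ ($k = -6 + 0 \left(-5\right) = -6 + 0 = -6$)
$R{\left(r \right)} = -11 + 24 r$ ($R{\left(r \right)} = -4 - \left(7 + 6 \left(- 4 r\right)\right) = -4 + \left(-7 + 24 r\right) = -11 + 24 r$)
$R{\left(2084 \right)} - 3396558 = \left(-11 + 24 \cdot 2084\right) - 3396558 = \left(-11 + 50016\right) - 3396558 = 50005 - 3396558 = -3346553$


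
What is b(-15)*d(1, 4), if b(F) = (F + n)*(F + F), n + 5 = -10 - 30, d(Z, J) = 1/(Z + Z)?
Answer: 900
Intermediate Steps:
d(Z, J) = 1/(2*Z)
n = -45 (n = -5 + (-10 - 30) = -5 - 40 = -45)
b(F) = 2*F*(-45 + F) (b(F) = (F - 45)*(F + F) = (-45 + F)*(2*F) = 2*F*(-45 + F))
b(-15)*d(1, 4) = (2*(-15)*(-45 - 15))*((½)/1) = (2*(-15)*(-60))*((½)*1) = 1800*(½) = 900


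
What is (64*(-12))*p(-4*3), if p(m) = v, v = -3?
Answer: 2304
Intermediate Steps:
p(m) = -3
(64*(-12))*p(-4*3) = (64*(-12))*(-3) = -768*(-3) = 2304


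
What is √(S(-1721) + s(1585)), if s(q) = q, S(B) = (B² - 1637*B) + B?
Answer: √5778982 ≈ 2404.0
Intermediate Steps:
S(B) = B² - 1636*B
√(S(-1721) + s(1585)) = √(-1721*(-1636 - 1721) + 1585) = √(-1721*(-3357) + 1585) = √(5777397 + 1585) = √5778982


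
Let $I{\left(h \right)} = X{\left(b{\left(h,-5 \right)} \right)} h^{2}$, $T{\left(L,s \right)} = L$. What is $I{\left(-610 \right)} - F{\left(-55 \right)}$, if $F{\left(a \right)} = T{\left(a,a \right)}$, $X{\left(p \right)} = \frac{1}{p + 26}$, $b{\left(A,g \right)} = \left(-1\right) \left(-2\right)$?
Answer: $\frac{93410}{7} \approx 13344.0$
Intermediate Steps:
$b{\left(A,g \right)} = 2$
$X{\left(p \right)} = \frac{1}{26 + p}$
$F{\left(a \right)} = a$
$I{\left(h \right)} = \frac{h^{2}}{28}$ ($I{\left(h \right)} = \frac{h^{2}}{26 + 2} = \frac{h^{2}}{28}$)
$I{\left(-610 \right)} - F{\left(-55 \right)} = \frac{\left(-610\right)^{2}}{28} - -55 = \frac{1}{28} \cdot 372100 + 55 = \frac{93025}{7} + 55 = \frac{93410}{7}$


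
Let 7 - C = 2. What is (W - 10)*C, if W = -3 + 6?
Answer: -35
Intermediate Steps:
C = 5 (C = 7 - 1*2 = 7 - 2 = 5)
W = 3
(W - 10)*C = (3 - 10)*5 = -7*5 = -35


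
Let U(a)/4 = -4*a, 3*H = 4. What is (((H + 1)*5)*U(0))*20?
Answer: 0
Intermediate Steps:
H = 4/3 (H = (⅓)*4 = 4/3 ≈ 1.3333)
U(a) = -16*a (U(a) = 4*(-4*a) = -16*a)
(((H + 1)*5)*U(0))*20 = (((4/3 + 1)*5)*(-16*0))*20 = (((7/3)*5)*0)*20 = ((35/3)*0)*20 = 0*20 = 0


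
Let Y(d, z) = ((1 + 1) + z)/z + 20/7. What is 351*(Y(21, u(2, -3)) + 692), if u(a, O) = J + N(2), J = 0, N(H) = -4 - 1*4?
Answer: 6836427/28 ≈ 2.4416e+5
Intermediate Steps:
N(H) = -8 (N(H) = -4 - 4 = -8)
u(a, O) = -8 (u(a, O) = 0 - 8 = -8)
Y(d, z) = 20/7 + (2 + z)/z (Y(d, z) = (2 + z)/z + 20*(⅐) = (2 + z)/z + 20/7 = 20/7 + (2 + z)/z)
351*(Y(21, u(2, -3)) + 692) = 351*((27/7 + 2/(-8)) + 692) = 351*((27/7 + 2*(-⅛)) + 692) = 351*((27/7 - ¼) + 692) = 351*(101/28 + 692) = 351*(19477/28) = 6836427/28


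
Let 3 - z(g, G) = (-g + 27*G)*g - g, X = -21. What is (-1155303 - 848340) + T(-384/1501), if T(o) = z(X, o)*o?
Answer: -4514369885523/2253001 ≈ -2.0037e+6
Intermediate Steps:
z(g, G) = 3 + g - g*(-g + 27*G) (z(g, G) = 3 - ((-g + 27*G)*g - g) = 3 - (g*(-g + 27*G) - g) = 3 - (-g + g*(-g + 27*G)) = 3 + (g - g*(-g + 27*G)) = 3 + g - g*(-g + 27*G))
T(o) = o*(423 + 567*o) (T(o) = (3 - 21 + (-21)**2 - 27*o*(-21))*o = (3 - 21 + 441 + 567*o)*o = (423 + 567*o)*o = o*(423 + 567*o))
(-1155303 - 848340) + T(-384/1501) = (-1155303 - 848340) + 9*(-384/1501)*(47 + 63*(-384/1501)) = -2003643 + 9*(-384*1/1501)*(47 + 63*(-384*1/1501)) = -2003643 + 9*(-384/1501)*(47 + 63*(-384/1501)) = -2003643 + 9*(-384/1501)*(47 - 24192/1501) = -2003643 + 9*(-384/1501)*(46355/1501) = -2003643 - 160202880/2253001 = -4514369885523/2253001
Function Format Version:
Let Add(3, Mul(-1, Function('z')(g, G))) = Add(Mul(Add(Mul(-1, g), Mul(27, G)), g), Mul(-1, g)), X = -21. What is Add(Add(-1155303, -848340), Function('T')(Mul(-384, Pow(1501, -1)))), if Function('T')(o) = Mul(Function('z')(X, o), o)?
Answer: Rational(-4514369885523, 2253001) ≈ -2.0037e+6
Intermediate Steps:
Function('z')(g, G) = Add(3, g, Mul(-1, g, Add(Mul(-1, g), Mul(27, G)))) (Function('z')(g, G) = Add(3, Mul(-1, Add(Mul(Add(Mul(-1, g), Mul(27, G)), g), Mul(-1, g)))) = Add(3, Mul(-1, Add(Mul(g, Add(Mul(-1, g), Mul(27, G))), Mul(-1, g)))) = Add(3, Mul(-1, Add(Mul(-1, g), Mul(g, Add(Mul(-1, g), Mul(27, G)))))) = Add(3, Add(g, Mul(-1, g, Add(Mul(-1, g), Mul(27, G))))) = Add(3, g, Mul(-1, g, Add(Mul(-1, g), Mul(27, G)))))
Function('T')(o) = Mul(o, Add(423, Mul(567, o))) (Function('T')(o) = Mul(Add(3, -21, Pow(-21, 2), Mul(-27, o, -21)), o) = Mul(Add(3, -21, 441, Mul(567, o)), o) = Mul(Add(423, Mul(567, o)), o) = Mul(o, Add(423, Mul(567, o))))
Add(Add(-1155303, -848340), Function('T')(Mul(-384, Pow(1501, -1)))) = Add(Add(-1155303, -848340), Mul(9, Mul(-384, Pow(1501, -1)), Add(47, Mul(63, Mul(-384, Pow(1501, -1)))))) = Add(-2003643, Mul(9, Mul(-384, Rational(1, 1501)), Add(47, Mul(63, Mul(-384, Rational(1, 1501)))))) = Add(-2003643, Mul(9, Rational(-384, 1501), Add(47, Mul(63, Rational(-384, 1501))))) = Add(-2003643, Mul(9, Rational(-384, 1501), Add(47, Rational(-24192, 1501)))) = Add(-2003643, Mul(9, Rational(-384, 1501), Rational(46355, 1501))) = Add(-2003643, Rational(-160202880, 2253001)) = Rational(-4514369885523, 2253001)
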